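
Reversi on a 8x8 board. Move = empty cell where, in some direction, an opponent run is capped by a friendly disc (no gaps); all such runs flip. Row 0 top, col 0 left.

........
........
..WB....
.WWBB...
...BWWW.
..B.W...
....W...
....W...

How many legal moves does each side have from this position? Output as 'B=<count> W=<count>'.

-- B to move --
(1,1): flips 1 -> legal
(1,2): no bracket -> illegal
(1,3): no bracket -> illegal
(2,0): no bracket -> illegal
(2,1): flips 2 -> legal
(3,0): flips 2 -> legal
(3,5): no bracket -> illegal
(3,6): no bracket -> illegal
(3,7): no bracket -> illegal
(4,0): no bracket -> illegal
(4,1): flips 1 -> legal
(4,2): no bracket -> illegal
(4,7): flips 3 -> legal
(5,3): no bracket -> illegal
(5,5): flips 1 -> legal
(5,6): flips 1 -> legal
(5,7): no bracket -> illegal
(6,3): no bracket -> illegal
(6,5): flips 1 -> legal
(7,3): no bracket -> illegal
(7,5): no bracket -> illegal
B mobility = 8
-- W to move --
(1,2): flips 2 -> legal
(1,3): no bracket -> illegal
(1,4): flips 1 -> legal
(2,4): flips 2 -> legal
(2,5): no bracket -> illegal
(3,5): flips 2 -> legal
(4,1): no bracket -> illegal
(4,2): flips 1 -> legal
(5,1): no bracket -> illegal
(5,3): no bracket -> illegal
(6,1): no bracket -> illegal
(6,2): no bracket -> illegal
(6,3): no bracket -> illegal
W mobility = 5

Answer: B=8 W=5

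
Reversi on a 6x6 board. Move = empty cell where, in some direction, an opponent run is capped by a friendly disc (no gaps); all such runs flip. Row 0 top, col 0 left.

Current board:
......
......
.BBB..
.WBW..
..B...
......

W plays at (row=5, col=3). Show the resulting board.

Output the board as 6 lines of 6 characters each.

Place W at (5,3); scan 8 dirs for brackets.
Dir NW: opp run (4,2) capped by W -> flip
Dir N: first cell '.' (not opp) -> no flip
Dir NE: first cell '.' (not opp) -> no flip
Dir W: first cell '.' (not opp) -> no flip
Dir E: first cell '.' (not opp) -> no flip
Dir SW: edge -> no flip
Dir S: edge -> no flip
Dir SE: edge -> no flip
All flips: (4,2)

Answer: ......
......
.BBB..
.WBW..
..W...
...W..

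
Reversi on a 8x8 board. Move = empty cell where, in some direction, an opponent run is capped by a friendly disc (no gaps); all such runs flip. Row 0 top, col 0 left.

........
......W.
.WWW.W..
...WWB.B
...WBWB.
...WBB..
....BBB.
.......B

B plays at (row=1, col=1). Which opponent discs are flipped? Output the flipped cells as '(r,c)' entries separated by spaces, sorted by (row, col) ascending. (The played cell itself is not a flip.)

Answer: (2,2) (3,3)

Derivation:
Dir NW: first cell '.' (not opp) -> no flip
Dir N: first cell '.' (not opp) -> no flip
Dir NE: first cell '.' (not opp) -> no flip
Dir W: first cell '.' (not opp) -> no flip
Dir E: first cell '.' (not opp) -> no flip
Dir SW: first cell '.' (not opp) -> no flip
Dir S: opp run (2,1), next='.' -> no flip
Dir SE: opp run (2,2) (3,3) capped by B -> flip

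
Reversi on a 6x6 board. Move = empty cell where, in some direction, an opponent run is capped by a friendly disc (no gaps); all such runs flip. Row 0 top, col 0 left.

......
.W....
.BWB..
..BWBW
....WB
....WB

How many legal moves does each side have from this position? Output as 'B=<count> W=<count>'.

Answer: B=6 W=5

Derivation:
-- B to move --
(0,0): flips 4 -> legal
(0,1): flips 1 -> legal
(0,2): no bracket -> illegal
(1,0): no bracket -> illegal
(1,2): flips 1 -> legal
(1,3): no bracket -> illegal
(2,0): no bracket -> illegal
(2,4): no bracket -> illegal
(2,5): flips 1 -> legal
(3,1): no bracket -> illegal
(4,2): no bracket -> illegal
(4,3): flips 2 -> legal
(5,3): flips 1 -> legal
B mobility = 6
-- W to move --
(1,0): no bracket -> illegal
(1,2): no bracket -> illegal
(1,3): flips 1 -> legal
(1,4): no bracket -> illegal
(2,0): flips 1 -> legal
(2,4): flips 2 -> legal
(2,5): no bracket -> illegal
(3,0): no bracket -> illegal
(3,1): flips 2 -> legal
(4,1): no bracket -> illegal
(4,2): flips 1 -> legal
(4,3): no bracket -> illegal
W mobility = 5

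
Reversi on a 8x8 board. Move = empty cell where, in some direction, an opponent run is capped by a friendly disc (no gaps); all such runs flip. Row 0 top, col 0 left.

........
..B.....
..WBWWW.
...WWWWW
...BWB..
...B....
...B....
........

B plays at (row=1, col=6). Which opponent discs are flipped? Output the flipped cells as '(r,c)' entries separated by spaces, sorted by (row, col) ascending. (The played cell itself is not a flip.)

Dir NW: first cell '.' (not opp) -> no flip
Dir N: first cell '.' (not opp) -> no flip
Dir NE: first cell '.' (not opp) -> no flip
Dir W: first cell '.' (not opp) -> no flip
Dir E: first cell '.' (not opp) -> no flip
Dir SW: opp run (2,5) (3,4) capped by B -> flip
Dir S: opp run (2,6) (3,6), next='.' -> no flip
Dir SE: first cell '.' (not opp) -> no flip

Answer: (2,5) (3,4)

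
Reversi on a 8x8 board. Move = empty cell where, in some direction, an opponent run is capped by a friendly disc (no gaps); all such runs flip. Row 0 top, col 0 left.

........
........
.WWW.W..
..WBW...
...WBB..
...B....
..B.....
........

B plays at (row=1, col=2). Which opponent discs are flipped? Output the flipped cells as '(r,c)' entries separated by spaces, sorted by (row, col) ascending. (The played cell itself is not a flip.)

Answer: (2,3) (3,4)

Derivation:
Dir NW: first cell '.' (not opp) -> no flip
Dir N: first cell '.' (not opp) -> no flip
Dir NE: first cell '.' (not opp) -> no flip
Dir W: first cell '.' (not opp) -> no flip
Dir E: first cell '.' (not opp) -> no flip
Dir SW: opp run (2,1), next='.' -> no flip
Dir S: opp run (2,2) (3,2), next='.' -> no flip
Dir SE: opp run (2,3) (3,4) capped by B -> flip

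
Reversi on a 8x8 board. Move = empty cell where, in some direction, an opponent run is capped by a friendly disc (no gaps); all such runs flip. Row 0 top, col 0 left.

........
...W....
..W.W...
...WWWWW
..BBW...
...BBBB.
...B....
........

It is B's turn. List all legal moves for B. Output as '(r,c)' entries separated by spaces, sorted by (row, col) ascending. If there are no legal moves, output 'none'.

(0,2): no bracket -> illegal
(0,3): no bracket -> illegal
(0,4): no bracket -> illegal
(1,1): flips 3 -> legal
(1,2): no bracket -> illegal
(1,4): flips 3 -> legal
(1,5): flips 2 -> legal
(2,1): no bracket -> illegal
(2,3): flips 1 -> legal
(2,5): flips 1 -> legal
(2,6): flips 2 -> legal
(2,7): no bracket -> illegal
(3,1): no bracket -> illegal
(3,2): no bracket -> illegal
(4,5): flips 1 -> legal
(4,6): no bracket -> illegal
(4,7): no bracket -> illegal

Answer: (1,1) (1,4) (1,5) (2,3) (2,5) (2,6) (4,5)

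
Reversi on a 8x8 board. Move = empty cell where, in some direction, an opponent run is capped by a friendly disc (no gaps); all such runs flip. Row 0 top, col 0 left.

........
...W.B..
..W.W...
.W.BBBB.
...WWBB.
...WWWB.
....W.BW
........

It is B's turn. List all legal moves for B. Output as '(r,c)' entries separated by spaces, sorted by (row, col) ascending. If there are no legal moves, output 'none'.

Answer: (0,2) (1,1) (1,4) (4,2) (5,2) (6,2) (6,3) (6,5) (7,3) (7,4)

Derivation:
(0,2): flips 2 -> legal
(0,3): no bracket -> illegal
(0,4): no bracket -> illegal
(1,1): flips 1 -> legal
(1,2): no bracket -> illegal
(1,4): flips 1 -> legal
(2,0): no bracket -> illegal
(2,1): no bracket -> illegal
(2,3): no bracket -> illegal
(2,5): no bracket -> illegal
(3,0): no bracket -> illegal
(3,2): no bracket -> illegal
(4,0): no bracket -> illegal
(4,1): no bracket -> illegal
(4,2): flips 2 -> legal
(5,2): flips 4 -> legal
(5,7): no bracket -> illegal
(6,2): flips 2 -> legal
(6,3): flips 3 -> legal
(6,5): flips 1 -> legal
(7,3): flips 2 -> legal
(7,4): flips 3 -> legal
(7,5): no bracket -> illegal
(7,6): no bracket -> illegal
(7,7): no bracket -> illegal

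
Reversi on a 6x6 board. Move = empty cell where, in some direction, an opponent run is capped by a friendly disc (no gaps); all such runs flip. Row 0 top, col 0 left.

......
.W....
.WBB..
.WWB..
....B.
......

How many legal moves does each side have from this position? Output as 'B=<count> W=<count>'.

-- B to move --
(0,0): flips 1 -> legal
(0,1): no bracket -> illegal
(0,2): no bracket -> illegal
(1,0): no bracket -> illegal
(1,2): no bracket -> illegal
(2,0): flips 1 -> legal
(3,0): flips 2 -> legal
(4,0): flips 1 -> legal
(4,1): flips 1 -> legal
(4,2): flips 1 -> legal
(4,3): no bracket -> illegal
B mobility = 6
-- W to move --
(1,2): flips 1 -> legal
(1,3): flips 1 -> legal
(1,4): flips 1 -> legal
(2,4): flips 2 -> legal
(3,4): flips 1 -> legal
(3,5): no bracket -> illegal
(4,2): no bracket -> illegal
(4,3): no bracket -> illegal
(4,5): no bracket -> illegal
(5,3): no bracket -> illegal
(5,4): no bracket -> illegal
(5,5): flips 3 -> legal
W mobility = 6

Answer: B=6 W=6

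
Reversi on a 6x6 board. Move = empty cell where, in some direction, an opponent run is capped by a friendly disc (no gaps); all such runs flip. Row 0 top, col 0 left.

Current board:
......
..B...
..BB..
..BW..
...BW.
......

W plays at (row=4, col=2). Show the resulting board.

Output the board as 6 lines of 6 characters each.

Place W at (4,2); scan 8 dirs for brackets.
Dir NW: first cell '.' (not opp) -> no flip
Dir N: opp run (3,2) (2,2) (1,2), next='.' -> no flip
Dir NE: first cell 'W' (not opp) -> no flip
Dir W: first cell '.' (not opp) -> no flip
Dir E: opp run (4,3) capped by W -> flip
Dir SW: first cell '.' (not opp) -> no flip
Dir S: first cell '.' (not opp) -> no flip
Dir SE: first cell '.' (not opp) -> no flip
All flips: (4,3)

Answer: ......
..B...
..BB..
..BW..
..WWW.
......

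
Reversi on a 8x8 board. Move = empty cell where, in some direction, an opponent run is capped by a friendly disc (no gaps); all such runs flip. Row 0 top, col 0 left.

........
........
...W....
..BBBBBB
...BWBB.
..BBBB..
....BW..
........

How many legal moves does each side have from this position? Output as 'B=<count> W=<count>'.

-- B to move --
(1,2): flips 1 -> legal
(1,3): flips 1 -> legal
(1,4): flips 1 -> legal
(2,2): no bracket -> illegal
(2,4): no bracket -> illegal
(5,6): no bracket -> illegal
(6,6): flips 1 -> legal
(7,4): no bracket -> illegal
(7,5): flips 1 -> legal
(7,6): flips 1 -> legal
B mobility = 6
-- W to move --
(2,1): flips 3 -> legal
(2,2): flips 1 -> legal
(2,4): flips 1 -> legal
(2,5): flips 3 -> legal
(2,6): flips 1 -> legal
(2,7): no bracket -> illegal
(3,1): no bracket -> illegal
(4,1): flips 1 -> legal
(4,2): flips 1 -> legal
(4,7): flips 2 -> legal
(5,1): no bracket -> illegal
(5,6): flips 2 -> legal
(5,7): no bracket -> illegal
(6,1): no bracket -> illegal
(6,2): flips 1 -> legal
(6,3): flips 4 -> legal
(6,6): flips 1 -> legal
(7,3): no bracket -> illegal
(7,4): flips 2 -> legal
(7,5): no bracket -> illegal
W mobility = 13

Answer: B=6 W=13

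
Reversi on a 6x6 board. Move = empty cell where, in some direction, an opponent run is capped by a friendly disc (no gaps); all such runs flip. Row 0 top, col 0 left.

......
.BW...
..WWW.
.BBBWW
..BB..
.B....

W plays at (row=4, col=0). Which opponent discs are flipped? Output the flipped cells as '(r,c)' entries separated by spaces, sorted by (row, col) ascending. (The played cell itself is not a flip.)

Answer: (3,1)

Derivation:
Dir NW: edge -> no flip
Dir N: first cell '.' (not opp) -> no flip
Dir NE: opp run (3,1) capped by W -> flip
Dir W: edge -> no flip
Dir E: first cell '.' (not opp) -> no flip
Dir SW: edge -> no flip
Dir S: first cell '.' (not opp) -> no flip
Dir SE: opp run (5,1), next=edge -> no flip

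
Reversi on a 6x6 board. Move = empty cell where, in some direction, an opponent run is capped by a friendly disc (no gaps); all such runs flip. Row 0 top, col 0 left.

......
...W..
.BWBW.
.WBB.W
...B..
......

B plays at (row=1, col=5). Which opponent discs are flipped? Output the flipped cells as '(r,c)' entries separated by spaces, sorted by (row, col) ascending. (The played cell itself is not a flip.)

Dir NW: first cell '.' (not opp) -> no flip
Dir N: first cell '.' (not opp) -> no flip
Dir NE: edge -> no flip
Dir W: first cell '.' (not opp) -> no flip
Dir E: edge -> no flip
Dir SW: opp run (2,4) capped by B -> flip
Dir S: first cell '.' (not opp) -> no flip
Dir SE: edge -> no flip

Answer: (2,4)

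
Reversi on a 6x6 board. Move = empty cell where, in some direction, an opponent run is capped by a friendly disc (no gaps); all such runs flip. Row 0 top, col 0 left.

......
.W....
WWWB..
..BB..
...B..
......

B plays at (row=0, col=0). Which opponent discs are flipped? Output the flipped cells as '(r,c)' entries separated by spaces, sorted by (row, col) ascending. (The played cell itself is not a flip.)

Dir NW: edge -> no flip
Dir N: edge -> no flip
Dir NE: edge -> no flip
Dir W: edge -> no flip
Dir E: first cell '.' (not opp) -> no flip
Dir SW: edge -> no flip
Dir S: first cell '.' (not opp) -> no flip
Dir SE: opp run (1,1) (2,2) capped by B -> flip

Answer: (1,1) (2,2)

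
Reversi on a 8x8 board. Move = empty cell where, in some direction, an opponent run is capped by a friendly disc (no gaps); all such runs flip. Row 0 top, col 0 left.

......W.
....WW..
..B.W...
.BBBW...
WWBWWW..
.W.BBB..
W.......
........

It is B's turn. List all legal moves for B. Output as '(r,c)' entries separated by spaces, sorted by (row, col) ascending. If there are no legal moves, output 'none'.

(0,3): no bracket -> illegal
(0,4): flips 4 -> legal
(0,5): no bracket -> illegal
(0,7): no bracket -> illegal
(1,3): no bracket -> illegal
(1,6): no bracket -> illegal
(1,7): no bracket -> illegal
(2,3): no bracket -> illegal
(2,5): no bracket -> illegal
(2,6): no bracket -> illegal
(3,0): no bracket -> illegal
(3,5): flips 3 -> legal
(3,6): flips 1 -> legal
(4,6): flips 3 -> legal
(5,0): flips 1 -> legal
(5,2): no bracket -> illegal
(5,6): no bracket -> illegal
(6,1): flips 2 -> legal
(6,2): no bracket -> illegal
(7,0): no bracket -> illegal
(7,1): no bracket -> illegal

Answer: (0,4) (3,5) (3,6) (4,6) (5,0) (6,1)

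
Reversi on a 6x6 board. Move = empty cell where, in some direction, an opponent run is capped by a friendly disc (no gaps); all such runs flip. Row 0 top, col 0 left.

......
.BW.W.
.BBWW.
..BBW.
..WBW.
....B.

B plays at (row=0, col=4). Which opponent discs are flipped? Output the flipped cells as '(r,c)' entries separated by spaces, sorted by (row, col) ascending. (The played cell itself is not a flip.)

Dir NW: edge -> no flip
Dir N: edge -> no flip
Dir NE: edge -> no flip
Dir W: first cell '.' (not opp) -> no flip
Dir E: first cell '.' (not opp) -> no flip
Dir SW: first cell '.' (not opp) -> no flip
Dir S: opp run (1,4) (2,4) (3,4) (4,4) capped by B -> flip
Dir SE: first cell '.' (not opp) -> no flip

Answer: (1,4) (2,4) (3,4) (4,4)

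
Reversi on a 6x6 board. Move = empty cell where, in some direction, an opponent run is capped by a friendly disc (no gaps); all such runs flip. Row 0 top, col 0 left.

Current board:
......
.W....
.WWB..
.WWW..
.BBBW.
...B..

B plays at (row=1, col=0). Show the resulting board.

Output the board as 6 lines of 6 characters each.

Answer: ......
BW....
.BWB..
.WBW..
.BBBW.
...B..

Derivation:
Place B at (1,0); scan 8 dirs for brackets.
Dir NW: edge -> no flip
Dir N: first cell '.' (not opp) -> no flip
Dir NE: first cell '.' (not opp) -> no flip
Dir W: edge -> no flip
Dir E: opp run (1,1), next='.' -> no flip
Dir SW: edge -> no flip
Dir S: first cell '.' (not opp) -> no flip
Dir SE: opp run (2,1) (3,2) capped by B -> flip
All flips: (2,1) (3,2)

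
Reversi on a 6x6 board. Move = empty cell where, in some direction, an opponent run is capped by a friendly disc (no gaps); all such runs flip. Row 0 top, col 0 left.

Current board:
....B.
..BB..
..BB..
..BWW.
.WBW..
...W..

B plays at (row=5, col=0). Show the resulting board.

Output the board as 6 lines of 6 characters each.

Answer: ....B.
..BB..
..BB..
..BWW.
.BBW..
B..W..

Derivation:
Place B at (5,0); scan 8 dirs for brackets.
Dir NW: edge -> no flip
Dir N: first cell '.' (not opp) -> no flip
Dir NE: opp run (4,1) capped by B -> flip
Dir W: edge -> no flip
Dir E: first cell '.' (not opp) -> no flip
Dir SW: edge -> no flip
Dir S: edge -> no flip
Dir SE: edge -> no flip
All flips: (4,1)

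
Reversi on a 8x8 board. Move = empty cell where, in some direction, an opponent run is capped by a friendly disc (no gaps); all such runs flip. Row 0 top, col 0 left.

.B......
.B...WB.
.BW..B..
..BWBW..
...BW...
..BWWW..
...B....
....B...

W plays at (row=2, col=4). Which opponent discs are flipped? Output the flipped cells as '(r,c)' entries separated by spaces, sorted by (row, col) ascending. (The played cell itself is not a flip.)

Dir NW: first cell '.' (not opp) -> no flip
Dir N: first cell '.' (not opp) -> no flip
Dir NE: first cell 'W' (not opp) -> no flip
Dir W: first cell '.' (not opp) -> no flip
Dir E: opp run (2,5), next='.' -> no flip
Dir SW: first cell 'W' (not opp) -> no flip
Dir S: opp run (3,4) capped by W -> flip
Dir SE: first cell 'W' (not opp) -> no flip

Answer: (3,4)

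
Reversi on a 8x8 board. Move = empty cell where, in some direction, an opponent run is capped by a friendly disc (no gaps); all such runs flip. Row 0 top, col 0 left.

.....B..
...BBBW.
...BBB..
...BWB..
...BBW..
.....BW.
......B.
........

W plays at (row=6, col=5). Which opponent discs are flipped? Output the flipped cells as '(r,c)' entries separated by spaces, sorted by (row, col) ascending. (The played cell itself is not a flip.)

Answer: (5,5)

Derivation:
Dir NW: first cell '.' (not opp) -> no flip
Dir N: opp run (5,5) capped by W -> flip
Dir NE: first cell 'W' (not opp) -> no flip
Dir W: first cell '.' (not opp) -> no flip
Dir E: opp run (6,6), next='.' -> no flip
Dir SW: first cell '.' (not opp) -> no flip
Dir S: first cell '.' (not opp) -> no flip
Dir SE: first cell '.' (not opp) -> no flip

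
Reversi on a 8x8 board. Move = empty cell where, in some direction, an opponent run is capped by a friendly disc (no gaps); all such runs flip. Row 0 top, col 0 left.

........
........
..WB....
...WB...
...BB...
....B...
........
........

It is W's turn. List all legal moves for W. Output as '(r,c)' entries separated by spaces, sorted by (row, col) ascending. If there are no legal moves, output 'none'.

Answer: (1,3) (2,4) (3,5) (5,3) (5,5)

Derivation:
(1,2): no bracket -> illegal
(1,3): flips 1 -> legal
(1,4): no bracket -> illegal
(2,4): flips 1 -> legal
(2,5): no bracket -> illegal
(3,2): no bracket -> illegal
(3,5): flips 1 -> legal
(4,2): no bracket -> illegal
(4,5): no bracket -> illegal
(5,2): no bracket -> illegal
(5,3): flips 1 -> legal
(5,5): flips 1 -> legal
(6,3): no bracket -> illegal
(6,4): no bracket -> illegal
(6,5): no bracket -> illegal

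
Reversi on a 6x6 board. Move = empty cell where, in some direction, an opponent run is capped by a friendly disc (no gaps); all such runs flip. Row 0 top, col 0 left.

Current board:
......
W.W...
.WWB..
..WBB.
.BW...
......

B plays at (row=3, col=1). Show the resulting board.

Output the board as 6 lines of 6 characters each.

Answer: ......
W.W...
.WWB..
.BBBB.
.BW...
......

Derivation:
Place B at (3,1); scan 8 dirs for brackets.
Dir NW: first cell '.' (not opp) -> no flip
Dir N: opp run (2,1), next='.' -> no flip
Dir NE: opp run (2,2), next='.' -> no flip
Dir W: first cell '.' (not opp) -> no flip
Dir E: opp run (3,2) capped by B -> flip
Dir SW: first cell '.' (not opp) -> no flip
Dir S: first cell 'B' (not opp) -> no flip
Dir SE: opp run (4,2), next='.' -> no flip
All flips: (3,2)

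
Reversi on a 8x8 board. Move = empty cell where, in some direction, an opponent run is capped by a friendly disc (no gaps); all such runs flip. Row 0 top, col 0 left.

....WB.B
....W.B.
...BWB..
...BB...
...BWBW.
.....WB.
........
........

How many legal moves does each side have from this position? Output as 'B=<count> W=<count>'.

Answer: B=7 W=9

Derivation:
-- B to move --
(0,3): flips 2 -> legal
(1,3): no bracket -> illegal
(1,5): flips 1 -> legal
(3,5): no bracket -> illegal
(3,6): flips 1 -> legal
(3,7): no bracket -> illegal
(4,7): flips 1 -> legal
(5,3): no bracket -> illegal
(5,4): flips 2 -> legal
(5,7): no bracket -> illegal
(6,4): no bracket -> illegal
(6,5): flips 1 -> legal
(6,6): flips 2 -> legal
B mobility = 7
-- W to move --
(0,6): flips 1 -> legal
(1,2): no bracket -> illegal
(1,3): no bracket -> illegal
(1,5): no bracket -> illegal
(1,7): no bracket -> illegal
(2,2): flips 2 -> legal
(2,6): flips 1 -> legal
(2,7): no bracket -> illegal
(3,2): flips 1 -> legal
(3,5): flips 1 -> legal
(3,6): flips 1 -> legal
(4,2): flips 2 -> legal
(4,7): no bracket -> illegal
(5,2): no bracket -> illegal
(5,3): no bracket -> illegal
(5,4): no bracket -> illegal
(5,7): flips 1 -> legal
(6,5): no bracket -> illegal
(6,6): flips 1 -> legal
(6,7): no bracket -> illegal
W mobility = 9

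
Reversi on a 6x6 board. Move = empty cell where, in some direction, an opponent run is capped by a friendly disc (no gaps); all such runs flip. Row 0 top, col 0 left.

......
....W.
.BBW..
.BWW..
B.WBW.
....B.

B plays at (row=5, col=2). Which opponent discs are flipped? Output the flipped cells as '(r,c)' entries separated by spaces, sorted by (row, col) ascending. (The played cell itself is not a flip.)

Dir NW: first cell '.' (not opp) -> no flip
Dir N: opp run (4,2) (3,2) capped by B -> flip
Dir NE: first cell 'B' (not opp) -> no flip
Dir W: first cell '.' (not opp) -> no flip
Dir E: first cell '.' (not opp) -> no flip
Dir SW: edge -> no flip
Dir S: edge -> no flip
Dir SE: edge -> no flip

Answer: (3,2) (4,2)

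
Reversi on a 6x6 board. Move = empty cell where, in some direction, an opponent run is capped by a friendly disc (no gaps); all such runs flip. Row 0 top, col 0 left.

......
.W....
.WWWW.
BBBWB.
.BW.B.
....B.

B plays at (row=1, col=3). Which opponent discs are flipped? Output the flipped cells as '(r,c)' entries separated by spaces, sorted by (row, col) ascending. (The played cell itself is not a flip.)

Dir NW: first cell '.' (not opp) -> no flip
Dir N: first cell '.' (not opp) -> no flip
Dir NE: first cell '.' (not opp) -> no flip
Dir W: first cell '.' (not opp) -> no flip
Dir E: first cell '.' (not opp) -> no flip
Dir SW: opp run (2,2) capped by B -> flip
Dir S: opp run (2,3) (3,3), next='.' -> no flip
Dir SE: opp run (2,4), next='.' -> no flip

Answer: (2,2)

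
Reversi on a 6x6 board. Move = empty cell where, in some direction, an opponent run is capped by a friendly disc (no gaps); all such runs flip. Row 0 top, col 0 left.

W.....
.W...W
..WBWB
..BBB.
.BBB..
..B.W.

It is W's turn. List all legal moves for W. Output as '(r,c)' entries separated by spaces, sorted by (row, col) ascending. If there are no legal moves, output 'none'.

(1,2): no bracket -> illegal
(1,3): no bracket -> illegal
(1,4): no bracket -> illegal
(2,1): flips 2 -> legal
(3,0): no bracket -> illegal
(3,1): no bracket -> illegal
(3,5): flips 1 -> legal
(4,0): no bracket -> illegal
(4,4): flips 2 -> legal
(4,5): no bracket -> illegal
(5,0): no bracket -> illegal
(5,1): flips 2 -> legal
(5,3): no bracket -> illegal

Answer: (2,1) (3,5) (4,4) (5,1)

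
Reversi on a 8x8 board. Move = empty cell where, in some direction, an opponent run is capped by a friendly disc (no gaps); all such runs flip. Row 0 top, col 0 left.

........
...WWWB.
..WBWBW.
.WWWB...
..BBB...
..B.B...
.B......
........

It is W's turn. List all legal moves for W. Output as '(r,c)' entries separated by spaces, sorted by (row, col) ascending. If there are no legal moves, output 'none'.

Answer: (0,6) (1,7) (3,5) (3,6) (5,1) (5,3) (5,5) (6,2) (6,4) (6,5)

Derivation:
(0,5): no bracket -> illegal
(0,6): flips 1 -> legal
(0,7): no bracket -> illegal
(1,2): no bracket -> illegal
(1,7): flips 1 -> legal
(2,7): no bracket -> illegal
(3,5): flips 2 -> legal
(3,6): flips 1 -> legal
(4,1): no bracket -> illegal
(4,5): no bracket -> illegal
(5,0): no bracket -> illegal
(5,1): flips 1 -> legal
(5,3): flips 2 -> legal
(5,5): flips 1 -> legal
(6,0): no bracket -> illegal
(6,2): flips 2 -> legal
(6,3): no bracket -> illegal
(6,4): flips 3 -> legal
(6,5): flips 2 -> legal
(7,0): no bracket -> illegal
(7,1): no bracket -> illegal
(7,2): no bracket -> illegal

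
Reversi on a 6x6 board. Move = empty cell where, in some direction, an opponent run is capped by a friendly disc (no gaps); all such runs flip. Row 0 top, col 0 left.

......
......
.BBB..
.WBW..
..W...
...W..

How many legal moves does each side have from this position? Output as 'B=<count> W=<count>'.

-- B to move --
(2,0): no bracket -> illegal
(2,4): no bracket -> illegal
(3,0): flips 1 -> legal
(3,4): flips 1 -> legal
(4,0): flips 1 -> legal
(4,1): flips 1 -> legal
(4,3): flips 1 -> legal
(4,4): flips 1 -> legal
(5,1): no bracket -> illegal
(5,2): flips 1 -> legal
(5,4): no bracket -> illegal
B mobility = 7
-- W to move --
(1,0): no bracket -> illegal
(1,1): flips 2 -> legal
(1,2): flips 2 -> legal
(1,3): flips 2 -> legal
(1,4): no bracket -> illegal
(2,0): no bracket -> illegal
(2,4): no bracket -> illegal
(3,0): no bracket -> illegal
(3,4): no bracket -> illegal
(4,1): no bracket -> illegal
(4,3): no bracket -> illegal
W mobility = 3

Answer: B=7 W=3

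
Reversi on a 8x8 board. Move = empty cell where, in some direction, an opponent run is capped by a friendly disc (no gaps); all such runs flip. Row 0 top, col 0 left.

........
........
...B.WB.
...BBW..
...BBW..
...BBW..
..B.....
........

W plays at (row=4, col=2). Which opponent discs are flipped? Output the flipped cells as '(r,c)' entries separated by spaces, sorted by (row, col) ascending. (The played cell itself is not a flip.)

Dir NW: first cell '.' (not opp) -> no flip
Dir N: first cell '.' (not opp) -> no flip
Dir NE: opp run (3,3), next='.' -> no flip
Dir W: first cell '.' (not opp) -> no flip
Dir E: opp run (4,3) (4,4) capped by W -> flip
Dir SW: first cell '.' (not opp) -> no flip
Dir S: first cell '.' (not opp) -> no flip
Dir SE: opp run (5,3), next='.' -> no flip

Answer: (4,3) (4,4)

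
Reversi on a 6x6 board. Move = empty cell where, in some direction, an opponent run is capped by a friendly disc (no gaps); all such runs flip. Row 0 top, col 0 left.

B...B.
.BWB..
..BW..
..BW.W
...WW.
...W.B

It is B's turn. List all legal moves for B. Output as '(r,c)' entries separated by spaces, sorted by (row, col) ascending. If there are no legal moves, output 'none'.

Answer: (0,2) (1,4) (2,4) (3,4) (5,4)

Derivation:
(0,1): no bracket -> illegal
(0,2): flips 1 -> legal
(0,3): no bracket -> illegal
(1,4): flips 1 -> legal
(2,1): no bracket -> illegal
(2,4): flips 1 -> legal
(2,5): no bracket -> illegal
(3,4): flips 1 -> legal
(4,2): no bracket -> illegal
(4,5): no bracket -> illegal
(5,2): no bracket -> illegal
(5,4): flips 1 -> legal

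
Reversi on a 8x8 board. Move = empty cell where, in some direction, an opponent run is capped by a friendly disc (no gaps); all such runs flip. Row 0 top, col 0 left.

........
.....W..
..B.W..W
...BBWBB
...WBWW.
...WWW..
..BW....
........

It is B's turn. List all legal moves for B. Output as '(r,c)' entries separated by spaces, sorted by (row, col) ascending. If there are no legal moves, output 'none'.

(0,4): no bracket -> illegal
(0,5): no bracket -> illegal
(0,6): flips 2 -> legal
(1,3): no bracket -> illegal
(1,4): flips 1 -> legal
(1,6): no bracket -> illegal
(1,7): flips 1 -> legal
(2,3): no bracket -> illegal
(2,5): no bracket -> illegal
(2,6): flips 1 -> legal
(3,2): no bracket -> illegal
(4,2): flips 1 -> legal
(4,7): flips 2 -> legal
(5,2): flips 1 -> legal
(5,6): flips 2 -> legal
(5,7): no bracket -> illegal
(6,4): flips 4 -> legal
(6,5): no bracket -> illegal
(6,6): flips 1 -> legal
(7,2): flips 3 -> legal
(7,3): flips 3 -> legal
(7,4): no bracket -> illegal

Answer: (0,6) (1,4) (1,7) (2,6) (4,2) (4,7) (5,2) (5,6) (6,4) (6,6) (7,2) (7,3)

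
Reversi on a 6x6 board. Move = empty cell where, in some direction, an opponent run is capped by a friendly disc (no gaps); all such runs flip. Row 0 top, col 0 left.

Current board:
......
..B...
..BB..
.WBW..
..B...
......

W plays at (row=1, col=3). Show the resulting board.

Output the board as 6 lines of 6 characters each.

Place W at (1,3); scan 8 dirs for brackets.
Dir NW: first cell '.' (not opp) -> no flip
Dir N: first cell '.' (not opp) -> no flip
Dir NE: first cell '.' (not opp) -> no flip
Dir W: opp run (1,2), next='.' -> no flip
Dir E: first cell '.' (not opp) -> no flip
Dir SW: opp run (2,2) capped by W -> flip
Dir S: opp run (2,3) capped by W -> flip
Dir SE: first cell '.' (not opp) -> no flip
All flips: (2,2) (2,3)

Answer: ......
..BW..
..WW..
.WBW..
..B...
......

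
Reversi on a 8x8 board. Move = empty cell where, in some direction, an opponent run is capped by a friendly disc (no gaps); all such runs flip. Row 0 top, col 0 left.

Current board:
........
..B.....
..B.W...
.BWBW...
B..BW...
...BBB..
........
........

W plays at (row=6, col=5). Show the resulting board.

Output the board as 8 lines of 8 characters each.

Place W at (6,5); scan 8 dirs for brackets.
Dir NW: opp run (5,4) (4,3) capped by W -> flip
Dir N: opp run (5,5), next='.' -> no flip
Dir NE: first cell '.' (not opp) -> no flip
Dir W: first cell '.' (not opp) -> no flip
Dir E: first cell '.' (not opp) -> no flip
Dir SW: first cell '.' (not opp) -> no flip
Dir S: first cell '.' (not opp) -> no flip
Dir SE: first cell '.' (not opp) -> no flip
All flips: (4,3) (5,4)

Answer: ........
..B.....
..B.W...
.BWBW...
B..WW...
...BWB..
.....W..
........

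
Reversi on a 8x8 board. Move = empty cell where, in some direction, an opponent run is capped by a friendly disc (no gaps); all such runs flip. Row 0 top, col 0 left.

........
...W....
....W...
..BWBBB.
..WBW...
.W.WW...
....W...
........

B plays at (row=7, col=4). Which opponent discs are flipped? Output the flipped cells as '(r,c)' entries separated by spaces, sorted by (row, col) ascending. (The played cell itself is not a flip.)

Dir NW: first cell '.' (not opp) -> no flip
Dir N: opp run (6,4) (5,4) (4,4) capped by B -> flip
Dir NE: first cell '.' (not opp) -> no flip
Dir W: first cell '.' (not opp) -> no flip
Dir E: first cell '.' (not opp) -> no flip
Dir SW: edge -> no flip
Dir S: edge -> no flip
Dir SE: edge -> no flip

Answer: (4,4) (5,4) (6,4)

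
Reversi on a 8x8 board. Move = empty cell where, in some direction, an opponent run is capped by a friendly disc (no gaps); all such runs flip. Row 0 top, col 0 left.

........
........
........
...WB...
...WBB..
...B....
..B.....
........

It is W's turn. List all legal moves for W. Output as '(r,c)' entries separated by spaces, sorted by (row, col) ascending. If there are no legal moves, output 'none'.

(2,3): no bracket -> illegal
(2,4): no bracket -> illegal
(2,5): flips 1 -> legal
(3,5): flips 1 -> legal
(3,6): no bracket -> illegal
(4,2): no bracket -> illegal
(4,6): flips 2 -> legal
(5,1): no bracket -> illegal
(5,2): no bracket -> illegal
(5,4): no bracket -> illegal
(5,5): flips 1 -> legal
(5,6): no bracket -> illegal
(6,1): no bracket -> illegal
(6,3): flips 1 -> legal
(6,4): no bracket -> illegal
(7,1): no bracket -> illegal
(7,2): no bracket -> illegal
(7,3): no bracket -> illegal

Answer: (2,5) (3,5) (4,6) (5,5) (6,3)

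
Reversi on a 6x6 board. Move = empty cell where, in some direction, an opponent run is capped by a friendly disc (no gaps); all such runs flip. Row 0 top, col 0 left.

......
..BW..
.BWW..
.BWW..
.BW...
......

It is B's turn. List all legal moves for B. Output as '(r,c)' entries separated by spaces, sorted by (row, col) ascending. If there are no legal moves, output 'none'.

(0,2): no bracket -> illegal
(0,3): no bracket -> illegal
(0,4): flips 2 -> legal
(1,1): no bracket -> illegal
(1,4): flips 3 -> legal
(2,4): flips 2 -> legal
(3,4): flips 3 -> legal
(4,3): flips 2 -> legal
(4,4): no bracket -> illegal
(5,1): no bracket -> illegal
(5,2): flips 3 -> legal
(5,3): flips 1 -> legal

Answer: (0,4) (1,4) (2,4) (3,4) (4,3) (5,2) (5,3)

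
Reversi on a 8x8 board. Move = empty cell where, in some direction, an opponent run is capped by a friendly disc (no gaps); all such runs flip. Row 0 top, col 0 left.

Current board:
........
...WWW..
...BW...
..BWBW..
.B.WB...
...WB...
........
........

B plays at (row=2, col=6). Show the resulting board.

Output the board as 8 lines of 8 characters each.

Place B at (2,6); scan 8 dirs for brackets.
Dir NW: opp run (1,5), next='.' -> no flip
Dir N: first cell '.' (not opp) -> no flip
Dir NE: first cell '.' (not opp) -> no flip
Dir W: first cell '.' (not opp) -> no flip
Dir E: first cell '.' (not opp) -> no flip
Dir SW: opp run (3,5) capped by B -> flip
Dir S: first cell '.' (not opp) -> no flip
Dir SE: first cell '.' (not opp) -> no flip
All flips: (3,5)

Answer: ........
...WWW..
...BW.B.
..BWBB..
.B.WB...
...WB...
........
........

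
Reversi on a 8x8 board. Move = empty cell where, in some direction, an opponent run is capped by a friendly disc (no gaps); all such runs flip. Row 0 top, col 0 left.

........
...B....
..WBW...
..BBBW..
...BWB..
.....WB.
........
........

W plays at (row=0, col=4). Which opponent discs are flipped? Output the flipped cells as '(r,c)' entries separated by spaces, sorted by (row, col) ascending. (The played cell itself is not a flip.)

Dir NW: edge -> no flip
Dir N: edge -> no flip
Dir NE: edge -> no flip
Dir W: first cell '.' (not opp) -> no flip
Dir E: first cell '.' (not opp) -> no flip
Dir SW: opp run (1,3) capped by W -> flip
Dir S: first cell '.' (not opp) -> no flip
Dir SE: first cell '.' (not opp) -> no flip

Answer: (1,3)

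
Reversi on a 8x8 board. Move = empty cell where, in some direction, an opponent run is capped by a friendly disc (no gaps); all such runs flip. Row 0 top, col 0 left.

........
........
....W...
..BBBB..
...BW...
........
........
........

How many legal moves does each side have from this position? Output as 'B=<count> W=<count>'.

Answer: B=7 W=4

Derivation:
-- B to move --
(1,3): flips 1 -> legal
(1,4): flips 1 -> legal
(1,5): flips 1 -> legal
(2,3): no bracket -> illegal
(2,5): no bracket -> illegal
(4,5): flips 1 -> legal
(5,3): flips 1 -> legal
(5,4): flips 1 -> legal
(5,5): flips 1 -> legal
B mobility = 7
-- W to move --
(2,1): no bracket -> illegal
(2,2): flips 1 -> legal
(2,3): no bracket -> illegal
(2,5): no bracket -> illegal
(2,6): flips 1 -> legal
(3,1): no bracket -> illegal
(3,6): no bracket -> illegal
(4,1): no bracket -> illegal
(4,2): flips 2 -> legal
(4,5): no bracket -> illegal
(4,6): flips 1 -> legal
(5,2): no bracket -> illegal
(5,3): no bracket -> illegal
(5,4): no bracket -> illegal
W mobility = 4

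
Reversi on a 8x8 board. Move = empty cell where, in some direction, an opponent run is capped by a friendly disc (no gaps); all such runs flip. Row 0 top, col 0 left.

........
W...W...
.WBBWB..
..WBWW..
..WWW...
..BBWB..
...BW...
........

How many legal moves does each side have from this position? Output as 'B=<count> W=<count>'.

Answer: B=13 W=15

Derivation:
-- B to move --
(0,0): no bracket -> illegal
(0,1): no bracket -> illegal
(0,3): flips 1 -> legal
(0,4): no bracket -> illegal
(0,5): flips 1 -> legal
(1,1): no bracket -> illegal
(1,2): no bracket -> illegal
(1,3): no bracket -> illegal
(1,5): flips 1 -> legal
(2,0): flips 1 -> legal
(2,6): flips 2 -> legal
(3,0): no bracket -> illegal
(3,1): flips 2 -> legal
(3,6): flips 2 -> legal
(4,1): flips 1 -> legal
(4,5): flips 3 -> legal
(4,6): no bracket -> illegal
(5,1): flips 1 -> legal
(6,5): flips 1 -> legal
(7,3): flips 1 -> legal
(7,4): no bracket -> illegal
(7,5): flips 1 -> legal
B mobility = 13
-- W to move --
(1,1): flips 2 -> legal
(1,2): flips 2 -> legal
(1,3): flips 2 -> legal
(1,5): flips 1 -> legal
(1,6): flips 1 -> legal
(2,6): flips 1 -> legal
(3,1): no bracket -> illegal
(3,6): flips 1 -> legal
(4,1): no bracket -> illegal
(4,5): no bracket -> illegal
(4,6): flips 1 -> legal
(5,1): flips 2 -> legal
(5,6): flips 1 -> legal
(6,1): flips 1 -> legal
(6,2): flips 3 -> legal
(6,5): no bracket -> illegal
(6,6): flips 1 -> legal
(7,2): flips 1 -> legal
(7,3): flips 2 -> legal
(7,4): no bracket -> illegal
W mobility = 15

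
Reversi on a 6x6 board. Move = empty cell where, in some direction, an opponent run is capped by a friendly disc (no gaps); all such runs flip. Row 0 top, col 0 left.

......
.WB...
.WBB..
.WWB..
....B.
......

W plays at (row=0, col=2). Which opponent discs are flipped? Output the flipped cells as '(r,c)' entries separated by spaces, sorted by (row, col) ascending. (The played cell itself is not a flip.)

Answer: (1,2) (2,2)

Derivation:
Dir NW: edge -> no flip
Dir N: edge -> no flip
Dir NE: edge -> no flip
Dir W: first cell '.' (not opp) -> no flip
Dir E: first cell '.' (not opp) -> no flip
Dir SW: first cell 'W' (not opp) -> no flip
Dir S: opp run (1,2) (2,2) capped by W -> flip
Dir SE: first cell '.' (not opp) -> no flip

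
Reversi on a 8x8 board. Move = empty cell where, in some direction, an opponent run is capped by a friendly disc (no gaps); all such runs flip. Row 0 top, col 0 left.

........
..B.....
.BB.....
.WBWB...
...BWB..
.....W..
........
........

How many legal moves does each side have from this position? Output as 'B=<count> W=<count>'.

Answer: B=7 W=7

Derivation:
-- B to move --
(2,0): no bracket -> illegal
(2,3): flips 1 -> legal
(2,4): no bracket -> illegal
(3,0): flips 1 -> legal
(3,5): no bracket -> illegal
(4,0): flips 1 -> legal
(4,1): flips 1 -> legal
(4,2): no bracket -> illegal
(4,6): no bracket -> illegal
(5,3): no bracket -> illegal
(5,4): flips 1 -> legal
(5,6): no bracket -> illegal
(6,4): no bracket -> illegal
(6,5): flips 1 -> legal
(6,6): flips 3 -> legal
B mobility = 7
-- W to move --
(0,1): no bracket -> illegal
(0,2): no bracket -> illegal
(0,3): no bracket -> illegal
(1,0): no bracket -> illegal
(1,1): flips 2 -> legal
(1,3): flips 1 -> legal
(2,0): no bracket -> illegal
(2,3): no bracket -> illegal
(2,4): flips 1 -> legal
(2,5): no bracket -> illegal
(3,0): no bracket -> illegal
(3,5): flips 2 -> legal
(3,6): no bracket -> illegal
(4,1): no bracket -> illegal
(4,2): flips 1 -> legal
(4,6): flips 1 -> legal
(5,2): no bracket -> illegal
(5,3): flips 1 -> legal
(5,4): no bracket -> illegal
(5,6): no bracket -> illegal
W mobility = 7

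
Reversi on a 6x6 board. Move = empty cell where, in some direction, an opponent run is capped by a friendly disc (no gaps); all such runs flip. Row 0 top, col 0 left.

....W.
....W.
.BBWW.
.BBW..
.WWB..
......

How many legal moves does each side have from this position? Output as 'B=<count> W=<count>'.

-- B to move --
(0,3): no bracket -> illegal
(0,5): flips 2 -> legal
(1,2): no bracket -> illegal
(1,3): flips 2 -> legal
(1,5): no bracket -> illegal
(2,5): flips 2 -> legal
(3,0): no bracket -> illegal
(3,4): flips 1 -> legal
(3,5): no bracket -> illegal
(4,0): flips 2 -> legal
(4,4): flips 1 -> legal
(5,0): flips 1 -> legal
(5,1): flips 1 -> legal
(5,2): flips 1 -> legal
(5,3): flips 1 -> legal
B mobility = 10
-- W to move --
(1,0): no bracket -> illegal
(1,1): flips 3 -> legal
(1,2): flips 2 -> legal
(1,3): no bracket -> illegal
(2,0): flips 3 -> legal
(3,0): flips 2 -> legal
(3,4): no bracket -> illegal
(4,0): no bracket -> illegal
(4,4): flips 1 -> legal
(5,2): no bracket -> illegal
(5,3): flips 1 -> legal
(5,4): no bracket -> illegal
W mobility = 6

Answer: B=10 W=6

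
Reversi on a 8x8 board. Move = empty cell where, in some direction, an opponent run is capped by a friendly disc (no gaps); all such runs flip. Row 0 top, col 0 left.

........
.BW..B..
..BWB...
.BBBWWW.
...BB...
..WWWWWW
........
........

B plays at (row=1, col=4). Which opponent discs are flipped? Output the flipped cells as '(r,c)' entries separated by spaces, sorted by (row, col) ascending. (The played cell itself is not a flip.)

Answer: (2,3)

Derivation:
Dir NW: first cell '.' (not opp) -> no flip
Dir N: first cell '.' (not opp) -> no flip
Dir NE: first cell '.' (not opp) -> no flip
Dir W: first cell '.' (not opp) -> no flip
Dir E: first cell 'B' (not opp) -> no flip
Dir SW: opp run (2,3) capped by B -> flip
Dir S: first cell 'B' (not opp) -> no flip
Dir SE: first cell '.' (not opp) -> no flip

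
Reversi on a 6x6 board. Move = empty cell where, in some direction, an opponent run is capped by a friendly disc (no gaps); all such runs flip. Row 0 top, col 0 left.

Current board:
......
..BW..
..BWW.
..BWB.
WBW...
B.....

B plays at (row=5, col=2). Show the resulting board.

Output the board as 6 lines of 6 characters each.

Place B at (5,2); scan 8 dirs for brackets.
Dir NW: first cell 'B' (not opp) -> no flip
Dir N: opp run (4,2) capped by B -> flip
Dir NE: first cell '.' (not opp) -> no flip
Dir W: first cell '.' (not opp) -> no flip
Dir E: first cell '.' (not opp) -> no flip
Dir SW: edge -> no flip
Dir S: edge -> no flip
Dir SE: edge -> no flip
All flips: (4,2)

Answer: ......
..BW..
..BWW.
..BWB.
WBB...
B.B...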